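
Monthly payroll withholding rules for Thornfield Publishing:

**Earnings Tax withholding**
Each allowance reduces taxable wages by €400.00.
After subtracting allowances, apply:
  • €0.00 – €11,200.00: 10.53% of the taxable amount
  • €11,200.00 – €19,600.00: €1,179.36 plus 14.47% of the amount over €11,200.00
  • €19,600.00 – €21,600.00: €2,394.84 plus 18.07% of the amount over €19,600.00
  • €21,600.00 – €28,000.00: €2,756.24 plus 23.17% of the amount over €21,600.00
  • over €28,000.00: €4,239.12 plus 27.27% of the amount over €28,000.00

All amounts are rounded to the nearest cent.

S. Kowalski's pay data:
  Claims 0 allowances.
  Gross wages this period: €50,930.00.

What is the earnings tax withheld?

Earnings Tax: taxable = €50,930.00
  €4,239.12 + 27.27% × (€50,930.00 − €28,000.00) = €4,239.12 + 27.27% × €22,930.00 = €10,492.13

€10,492.13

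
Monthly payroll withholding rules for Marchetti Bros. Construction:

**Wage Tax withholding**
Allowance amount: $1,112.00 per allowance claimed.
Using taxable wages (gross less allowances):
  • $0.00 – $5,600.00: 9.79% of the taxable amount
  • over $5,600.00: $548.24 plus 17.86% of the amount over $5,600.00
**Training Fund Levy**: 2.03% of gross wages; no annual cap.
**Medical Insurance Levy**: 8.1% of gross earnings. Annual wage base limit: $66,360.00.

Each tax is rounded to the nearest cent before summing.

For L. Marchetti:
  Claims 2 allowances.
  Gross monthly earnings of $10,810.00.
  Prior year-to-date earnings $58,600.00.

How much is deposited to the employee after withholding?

$8,880.46

Wage Tax: taxable = $10,810.00 − 2×$1,112.00 = $8,586.00
  $548.24 + 17.86% × ($8,586.00 − $5,600.00) = $548.24 + 17.86% × $2,986.00 = $1,081.54
Training Fund Levy: 2.03% × $10,810.00 = $219.44
Medical Insurance Levy: cap $66,360.00 − YTD $58,600.00 = $7,760.00 subject; 8.1% × $7,760.00 = $628.56
Total withheld: $1,081.54 + $219.44 + $628.56 = $1,929.54
Net pay: $10,810.00 − $1,929.54 = $8,880.46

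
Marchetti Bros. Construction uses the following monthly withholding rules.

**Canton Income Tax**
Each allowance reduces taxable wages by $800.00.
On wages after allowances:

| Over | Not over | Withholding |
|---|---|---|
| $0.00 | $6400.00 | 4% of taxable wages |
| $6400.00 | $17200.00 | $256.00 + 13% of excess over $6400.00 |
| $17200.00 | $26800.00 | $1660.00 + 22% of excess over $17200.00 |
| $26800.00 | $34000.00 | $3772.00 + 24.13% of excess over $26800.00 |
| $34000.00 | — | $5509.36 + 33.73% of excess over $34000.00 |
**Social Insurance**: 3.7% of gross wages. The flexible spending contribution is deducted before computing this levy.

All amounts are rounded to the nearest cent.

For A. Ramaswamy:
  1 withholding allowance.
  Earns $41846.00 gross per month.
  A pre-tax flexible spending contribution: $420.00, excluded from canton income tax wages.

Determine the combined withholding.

Canton Income Tax: taxable = $41846.00 − $420.00 − 1×$800.00 = $40626.00
  $5509.36 + 33.73% × ($40626.00 − $34000.00) = $5509.36 + 33.73% × $6626.00 = $7744.31
Social Insurance: 3.7% × $41426.00 = $1532.76
Total: $7744.31 + $1532.76 = $9277.07

$9277.07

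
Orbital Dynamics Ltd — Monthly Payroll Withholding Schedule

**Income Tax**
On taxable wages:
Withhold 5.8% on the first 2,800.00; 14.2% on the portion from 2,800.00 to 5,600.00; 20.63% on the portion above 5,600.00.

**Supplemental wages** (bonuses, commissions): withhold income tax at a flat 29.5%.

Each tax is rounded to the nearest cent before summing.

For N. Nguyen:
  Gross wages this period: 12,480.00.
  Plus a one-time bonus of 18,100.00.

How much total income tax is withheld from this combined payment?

7,318.84

Income Tax: taxable = 12,480.00
  560.00 + 20.63% × (12,480.00 − 5,600.00) = 560.00 + 20.63% × 6,880.00 = 1,979.34
Supplemental (29.5% flat on bonus): 29.5% × 18,100.00 = 5,339.50
Total income tax: 1,979.34 + 5,339.50 = 7,318.84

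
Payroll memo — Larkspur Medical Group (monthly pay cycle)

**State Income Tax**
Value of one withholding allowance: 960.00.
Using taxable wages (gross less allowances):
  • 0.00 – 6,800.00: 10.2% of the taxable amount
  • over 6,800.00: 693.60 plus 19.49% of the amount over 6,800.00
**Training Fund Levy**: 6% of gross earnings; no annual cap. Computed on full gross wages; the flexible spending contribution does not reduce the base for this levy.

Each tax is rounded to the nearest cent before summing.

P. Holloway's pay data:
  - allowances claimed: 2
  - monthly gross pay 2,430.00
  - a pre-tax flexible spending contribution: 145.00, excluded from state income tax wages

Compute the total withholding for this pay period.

State Income Tax: taxable = 2,430.00 − 145.00 − 2×960.00 = 365.00
  10.2% × 365.00 = 37.23
Training Fund Levy: 6% × 2,430.00 = 145.80
Total: 37.23 + 145.80 = 183.03

183.03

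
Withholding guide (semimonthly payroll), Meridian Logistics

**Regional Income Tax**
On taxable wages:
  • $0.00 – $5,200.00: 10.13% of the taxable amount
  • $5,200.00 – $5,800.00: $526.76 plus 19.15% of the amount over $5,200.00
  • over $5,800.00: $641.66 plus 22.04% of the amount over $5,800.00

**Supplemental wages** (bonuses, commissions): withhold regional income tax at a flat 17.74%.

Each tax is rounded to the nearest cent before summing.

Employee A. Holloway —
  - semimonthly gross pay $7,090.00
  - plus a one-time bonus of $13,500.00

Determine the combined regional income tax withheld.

$3,320.88

Regional Income Tax: taxable = $7,090.00
  $641.66 + 22.04% × ($7,090.00 − $5,800.00) = $641.66 + 22.04% × $1,290.00 = $925.98
Supplemental (17.74% flat on bonus): 17.74% × $13,500.00 = $2,394.90
Total regional income tax: $925.98 + $2,394.90 = $3,320.88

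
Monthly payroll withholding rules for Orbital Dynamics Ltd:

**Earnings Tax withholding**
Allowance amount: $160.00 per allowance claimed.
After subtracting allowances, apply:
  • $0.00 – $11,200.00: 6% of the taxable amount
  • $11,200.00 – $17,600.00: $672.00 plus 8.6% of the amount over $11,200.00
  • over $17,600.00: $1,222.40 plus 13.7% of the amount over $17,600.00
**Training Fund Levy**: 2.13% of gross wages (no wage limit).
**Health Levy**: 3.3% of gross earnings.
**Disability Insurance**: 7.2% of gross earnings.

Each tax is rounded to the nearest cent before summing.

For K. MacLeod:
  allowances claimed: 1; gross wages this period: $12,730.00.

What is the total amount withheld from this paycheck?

Earnings Tax: taxable = $12,730.00 − 1×$160.00 = $12,570.00
  $672.00 + 8.6% × ($12,570.00 − $11,200.00) = $672.00 + 8.6% × $1,370.00 = $789.82
Training Fund Levy: 2.13% × $12,730.00 = $271.15
Health Levy: 3.3% × $12,730.00 = $420.09
Disability Insurance: 7.2% × $12,730.00 = $916.56
Total: $789.82 + $271.15 + $420.09 + $916.56 = $2,397.62

$2,397.62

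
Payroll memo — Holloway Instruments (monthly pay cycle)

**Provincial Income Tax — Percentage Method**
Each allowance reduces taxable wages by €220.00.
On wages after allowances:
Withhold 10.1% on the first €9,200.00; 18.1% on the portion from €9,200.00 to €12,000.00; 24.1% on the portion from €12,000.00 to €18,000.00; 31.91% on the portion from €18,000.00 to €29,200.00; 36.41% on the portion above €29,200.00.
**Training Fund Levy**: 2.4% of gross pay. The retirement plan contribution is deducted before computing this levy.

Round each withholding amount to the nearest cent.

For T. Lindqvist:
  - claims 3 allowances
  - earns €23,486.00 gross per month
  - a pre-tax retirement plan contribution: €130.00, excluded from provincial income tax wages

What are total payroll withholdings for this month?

Provincial Income Tax: taxable = €23,486.00 − €130.00 − 3×€220.00 = €22,696.00
  €2,882.00 + 31.91% × (€22,696.00 − €18,000.00) = €2,882.00 + 31.91% × €4,696.00 = €4,380.49
Training Fund Levy: 2.4% × €23,356.00 = €560.54
Total: €4,380.49 + €560.54 = €4,941.03

€4,941.03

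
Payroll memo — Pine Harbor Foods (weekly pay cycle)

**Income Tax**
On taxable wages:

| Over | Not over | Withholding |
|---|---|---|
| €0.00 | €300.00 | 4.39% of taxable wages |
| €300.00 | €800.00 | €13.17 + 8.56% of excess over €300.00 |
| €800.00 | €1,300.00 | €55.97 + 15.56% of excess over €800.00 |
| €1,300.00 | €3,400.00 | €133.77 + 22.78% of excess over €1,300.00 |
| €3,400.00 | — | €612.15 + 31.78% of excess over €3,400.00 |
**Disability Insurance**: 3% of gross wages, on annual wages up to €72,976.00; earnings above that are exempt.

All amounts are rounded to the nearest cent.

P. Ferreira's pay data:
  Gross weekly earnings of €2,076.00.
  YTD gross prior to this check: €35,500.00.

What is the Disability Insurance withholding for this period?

€62.28

Disability Insurance: 3% × €2,076.00 = €62.28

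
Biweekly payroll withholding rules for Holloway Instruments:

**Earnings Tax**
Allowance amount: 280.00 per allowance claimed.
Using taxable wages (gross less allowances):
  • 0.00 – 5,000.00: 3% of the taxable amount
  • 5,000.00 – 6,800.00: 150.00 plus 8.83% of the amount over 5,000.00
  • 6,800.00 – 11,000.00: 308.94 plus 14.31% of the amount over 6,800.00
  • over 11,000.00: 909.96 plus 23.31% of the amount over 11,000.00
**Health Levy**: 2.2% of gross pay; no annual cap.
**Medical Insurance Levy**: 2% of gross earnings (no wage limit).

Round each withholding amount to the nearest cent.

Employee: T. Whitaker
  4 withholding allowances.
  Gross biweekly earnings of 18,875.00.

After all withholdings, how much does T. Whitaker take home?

Earnings Tax: taxable = 18,875.00 − 4×280.00 = 17,755.00
  909.96 + 23.31% × (17,755.00 − 11,000.00) = 909.96 + 23.31% × 6,755.00 = 2,484.55
Health Levy: 2.2% × 18,875.00 = 415.25
Medical Insurance Levy: 2% × 18,875.00 = 377.50
Total withheld: 2,484.55 + 415.25 + 377.50 = 3,277.30
Net pay: 18,875.00 − 3,277.30 = 15,597.70

15,597.70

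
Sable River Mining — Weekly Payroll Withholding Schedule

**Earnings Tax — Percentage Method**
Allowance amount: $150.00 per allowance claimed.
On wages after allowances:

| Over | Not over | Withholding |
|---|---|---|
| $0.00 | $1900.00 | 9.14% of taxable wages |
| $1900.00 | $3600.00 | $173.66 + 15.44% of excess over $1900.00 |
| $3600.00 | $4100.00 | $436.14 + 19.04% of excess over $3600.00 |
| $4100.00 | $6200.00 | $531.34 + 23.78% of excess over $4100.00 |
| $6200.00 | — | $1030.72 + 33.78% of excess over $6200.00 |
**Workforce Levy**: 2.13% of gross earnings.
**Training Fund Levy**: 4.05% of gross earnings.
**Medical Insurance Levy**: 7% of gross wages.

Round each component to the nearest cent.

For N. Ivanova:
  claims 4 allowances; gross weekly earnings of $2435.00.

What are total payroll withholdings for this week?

Earnings Tax: taxable = $2435.00 − 4×$150.00 = $1835.00
  9.14% × $1835.00 = $167.72
Workforce Levy: 2.13% × $2435.00 = $51.87
Training Fund Levy: 4.05% × $2435.00 = $98.62
Medical Insurance Levy: 7% × $2435.00 = $170.45
Total: $167.72 + $51.87 + $98.62 + $170.45 = $488.66

$488.66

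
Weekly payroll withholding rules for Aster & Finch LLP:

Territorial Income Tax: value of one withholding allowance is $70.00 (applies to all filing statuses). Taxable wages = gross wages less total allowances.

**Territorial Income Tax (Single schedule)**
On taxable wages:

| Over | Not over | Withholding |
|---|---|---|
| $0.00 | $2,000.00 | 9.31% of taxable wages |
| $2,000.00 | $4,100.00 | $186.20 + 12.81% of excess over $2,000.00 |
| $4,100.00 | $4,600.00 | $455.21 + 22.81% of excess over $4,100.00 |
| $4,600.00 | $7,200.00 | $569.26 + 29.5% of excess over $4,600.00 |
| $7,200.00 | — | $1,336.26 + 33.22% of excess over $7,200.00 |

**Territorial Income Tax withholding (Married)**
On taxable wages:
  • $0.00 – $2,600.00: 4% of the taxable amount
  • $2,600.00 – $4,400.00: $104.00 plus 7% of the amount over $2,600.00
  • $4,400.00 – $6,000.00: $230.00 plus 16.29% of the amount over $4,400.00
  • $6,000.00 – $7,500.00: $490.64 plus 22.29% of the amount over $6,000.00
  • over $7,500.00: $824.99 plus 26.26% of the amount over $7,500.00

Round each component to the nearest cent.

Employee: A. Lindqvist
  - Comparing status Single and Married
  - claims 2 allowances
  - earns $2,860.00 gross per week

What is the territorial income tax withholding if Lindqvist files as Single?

$278.43

Territorial Income Tax (Single): taxable = $2,860.00 − 2×$70.00 = $2,720.00
  $186.20 + 12.81% × ($2,720.00 − $2,000.00) = $186.20 + 12.81% × $720.00 = $278.43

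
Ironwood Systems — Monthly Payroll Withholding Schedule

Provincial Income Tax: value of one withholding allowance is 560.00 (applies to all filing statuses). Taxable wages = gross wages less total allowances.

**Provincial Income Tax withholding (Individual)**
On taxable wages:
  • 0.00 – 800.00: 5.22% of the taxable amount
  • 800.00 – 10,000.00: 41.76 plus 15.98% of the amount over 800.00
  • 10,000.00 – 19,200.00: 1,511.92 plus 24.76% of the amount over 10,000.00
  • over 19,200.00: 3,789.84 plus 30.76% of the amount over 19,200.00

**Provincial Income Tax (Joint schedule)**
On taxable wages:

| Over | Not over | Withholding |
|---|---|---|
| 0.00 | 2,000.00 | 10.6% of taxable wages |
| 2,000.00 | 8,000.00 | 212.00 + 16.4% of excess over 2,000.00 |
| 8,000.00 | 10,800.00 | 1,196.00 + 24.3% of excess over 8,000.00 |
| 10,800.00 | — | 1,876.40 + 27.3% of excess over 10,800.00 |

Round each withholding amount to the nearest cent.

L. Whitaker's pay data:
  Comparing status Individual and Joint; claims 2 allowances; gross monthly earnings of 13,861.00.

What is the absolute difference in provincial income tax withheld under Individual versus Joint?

Provincial Income Tax (Individual): taxable = 13,861.00 − 2×560.00 = 12,741.00
  1,511.92 + 24.76% × (12,741.00 − 10,000.00) = 1,511.92 + 24.76% × 2,741.00 = 2,190.59
Provincial Income Tax (Joint): taxable = 13,861.00 − 2×560.00 = 12,741.00
  1,876.40 + 27.3% × (12,741.00 − 10,800.00) = 1,876.40 + 27.3% × 1,941.00 = 2,406.29
Difference: |2,190.59 − 2,406.29| = 215.70 (higher under Joint)

215.70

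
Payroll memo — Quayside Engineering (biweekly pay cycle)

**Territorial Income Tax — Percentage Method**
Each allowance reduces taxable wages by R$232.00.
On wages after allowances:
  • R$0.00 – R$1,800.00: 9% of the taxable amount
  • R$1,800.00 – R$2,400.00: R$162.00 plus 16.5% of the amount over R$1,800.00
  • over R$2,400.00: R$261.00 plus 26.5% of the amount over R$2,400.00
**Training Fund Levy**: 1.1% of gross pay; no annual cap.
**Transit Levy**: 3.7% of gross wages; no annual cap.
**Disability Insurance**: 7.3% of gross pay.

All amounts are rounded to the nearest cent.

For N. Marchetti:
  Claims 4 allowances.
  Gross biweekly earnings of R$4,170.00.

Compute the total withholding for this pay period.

R$988.70

Territorial Income Tax: taxable = R$4,170.00 − 4×R$232.00 = R$3,242.00
  R$261.00 + 26.5% × (R$3,242.00 − R$2,400.00) = R$261.00 + 26.5% × R$842.00 = R$484.13
Training Fund Levy: 1.1% × R$4,170.00 = R$45.87
Transit Levy: 3.7% × R$4,170.00 = R$154.29
Disability Insurance: 7.3% × R$4,170.00 = R$304.41
Total: R$484.13 + R$45.87 + R$154.29 + R$304.41 = R$988.70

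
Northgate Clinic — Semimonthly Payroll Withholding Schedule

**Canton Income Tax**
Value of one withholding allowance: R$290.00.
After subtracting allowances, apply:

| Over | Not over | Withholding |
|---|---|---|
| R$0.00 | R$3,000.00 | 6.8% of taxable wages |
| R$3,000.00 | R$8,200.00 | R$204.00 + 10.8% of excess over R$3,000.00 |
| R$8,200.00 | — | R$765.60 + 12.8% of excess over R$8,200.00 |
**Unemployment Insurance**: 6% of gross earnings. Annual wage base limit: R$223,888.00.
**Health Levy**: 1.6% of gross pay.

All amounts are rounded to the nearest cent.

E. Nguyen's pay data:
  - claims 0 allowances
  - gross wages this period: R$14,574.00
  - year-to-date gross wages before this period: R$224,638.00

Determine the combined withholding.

Canton Income Tax: taxable = R$14,574.00
  R$765.60 + 12.8% × (R$14,574.00 − R$8,200.00) = R$765.60 + 12.8% × R$6,374.00 = R$1,581.47
Unemployment Insurance: YTD R$224,638.00 ≥ cap R$223,888.00 → R$0.00
Health Levy: 1.6% × R$14,574.00 = R$233.18
Total: R$1,581.47 + R$0.00 + R$233.18 = R$1,814.65

R$1,814.65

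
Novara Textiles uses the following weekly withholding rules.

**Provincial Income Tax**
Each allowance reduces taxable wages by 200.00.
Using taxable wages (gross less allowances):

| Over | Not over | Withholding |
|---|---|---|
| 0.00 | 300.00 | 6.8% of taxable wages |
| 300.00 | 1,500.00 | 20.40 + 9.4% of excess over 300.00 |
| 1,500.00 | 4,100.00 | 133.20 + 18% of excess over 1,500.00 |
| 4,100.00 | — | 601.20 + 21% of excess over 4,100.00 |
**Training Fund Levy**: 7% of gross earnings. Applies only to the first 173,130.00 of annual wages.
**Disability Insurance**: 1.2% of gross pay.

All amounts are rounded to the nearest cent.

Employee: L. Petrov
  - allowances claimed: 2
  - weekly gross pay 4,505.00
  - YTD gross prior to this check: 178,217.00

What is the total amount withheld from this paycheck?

Provincial Income Tax: taxable = 4,505.00 − 2×200.00 = 4,105.00
  601.20 + 21% × (4,105.00 − 4,100.00) = 601.20 + 21% × 5.00 = 602.25
Training Fund Levy: YTD 178,217.00 ≥ cap 173,130.00 → 0.00
Disability Insurance: 1.2% × 4,505.00 = 54.06
Total: 602.25 + 0.00 + 54.06 = 656.31

656.31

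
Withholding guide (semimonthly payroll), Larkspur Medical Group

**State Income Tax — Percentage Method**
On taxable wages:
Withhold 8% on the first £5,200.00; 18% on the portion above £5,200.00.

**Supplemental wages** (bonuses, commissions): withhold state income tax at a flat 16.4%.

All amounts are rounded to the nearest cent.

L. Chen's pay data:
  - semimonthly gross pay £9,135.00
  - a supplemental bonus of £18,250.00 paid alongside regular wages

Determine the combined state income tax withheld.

State Income Tax: taxable = £9,135.00
  £416.00 + 18% × (£9,135.00 − £5,200.00) = £416.00 + 18% × £3,935.00 = £1,124.30
Supplemental (16.4% flat on bonus): 16.4% × £18,250.00 = £2,993.00
Total state income tax: £1,124.30 + £2,993.00 = £4,117.30

£4,117.30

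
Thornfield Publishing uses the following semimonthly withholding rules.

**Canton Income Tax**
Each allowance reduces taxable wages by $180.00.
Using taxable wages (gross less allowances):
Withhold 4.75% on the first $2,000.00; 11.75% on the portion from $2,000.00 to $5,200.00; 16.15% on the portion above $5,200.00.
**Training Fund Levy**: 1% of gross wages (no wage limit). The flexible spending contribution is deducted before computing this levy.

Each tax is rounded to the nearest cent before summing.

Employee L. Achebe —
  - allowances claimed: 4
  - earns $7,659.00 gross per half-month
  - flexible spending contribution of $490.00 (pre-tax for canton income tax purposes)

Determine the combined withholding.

Canton Income Tax: taxable = $7,659.00 − $490.00 − 4×$180.00 = $6,449.00
  $471.00 + 16.15% × ($6,449.00 − $5,200.00) = $471.00 + 16.15% × $1,249.00 = $672.71
Training Fund Levy: 1% × $7,169.00 = $71.69
Total: $672.71 + $71.69 = $744.40

$744.40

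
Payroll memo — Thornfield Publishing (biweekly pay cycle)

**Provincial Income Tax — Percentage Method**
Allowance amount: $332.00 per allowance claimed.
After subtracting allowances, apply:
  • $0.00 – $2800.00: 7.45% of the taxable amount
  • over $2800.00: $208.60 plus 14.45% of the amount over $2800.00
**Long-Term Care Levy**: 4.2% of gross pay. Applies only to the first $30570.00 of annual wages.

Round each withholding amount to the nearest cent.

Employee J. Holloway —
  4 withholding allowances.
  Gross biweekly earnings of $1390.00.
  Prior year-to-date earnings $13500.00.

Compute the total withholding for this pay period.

$63.00

Provincial Income Tax: taxable = $1390.00 − 4×$332.00 = $62.00
  7.45% × $62.00 = $4.62
Long-Term Care Levy: 4.2% × $1390.00 = $58.38
Total: $4.62 + $58.38 = $63.00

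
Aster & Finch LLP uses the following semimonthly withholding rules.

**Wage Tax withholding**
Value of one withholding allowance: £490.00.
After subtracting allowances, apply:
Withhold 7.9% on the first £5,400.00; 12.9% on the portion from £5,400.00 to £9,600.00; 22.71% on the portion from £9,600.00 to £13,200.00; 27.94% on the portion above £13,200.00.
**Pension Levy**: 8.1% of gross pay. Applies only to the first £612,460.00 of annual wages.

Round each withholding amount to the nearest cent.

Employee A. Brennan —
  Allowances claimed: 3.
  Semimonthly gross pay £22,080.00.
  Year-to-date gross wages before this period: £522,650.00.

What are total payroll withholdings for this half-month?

Wage Tax: taxable = £22,080.00 − 3×£490.00 = £20,610.00
  £1,785.96 + 27.94% × (£20,610.00 − £13,200.00) = £1,785.96 + 27.94% × £7,410.00 = £3,856.31
Pension Levy: 8.1% × £22,080.00 = £1,788.48
Total: £3,856.31 + £1,788.48 = £5,644.79

£5,644.79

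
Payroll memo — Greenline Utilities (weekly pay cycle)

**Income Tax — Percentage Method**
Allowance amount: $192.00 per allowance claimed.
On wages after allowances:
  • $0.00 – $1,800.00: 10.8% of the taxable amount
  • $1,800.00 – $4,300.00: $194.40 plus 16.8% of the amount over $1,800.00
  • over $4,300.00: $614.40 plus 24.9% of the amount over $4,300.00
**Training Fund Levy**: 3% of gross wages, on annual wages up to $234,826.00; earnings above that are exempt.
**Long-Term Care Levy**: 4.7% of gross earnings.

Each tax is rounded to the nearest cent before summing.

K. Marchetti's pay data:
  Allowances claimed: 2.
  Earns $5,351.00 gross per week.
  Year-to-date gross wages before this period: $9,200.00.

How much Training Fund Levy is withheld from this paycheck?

Training Fund Levy: 3% × $5,351.00 = $160.53

$160.53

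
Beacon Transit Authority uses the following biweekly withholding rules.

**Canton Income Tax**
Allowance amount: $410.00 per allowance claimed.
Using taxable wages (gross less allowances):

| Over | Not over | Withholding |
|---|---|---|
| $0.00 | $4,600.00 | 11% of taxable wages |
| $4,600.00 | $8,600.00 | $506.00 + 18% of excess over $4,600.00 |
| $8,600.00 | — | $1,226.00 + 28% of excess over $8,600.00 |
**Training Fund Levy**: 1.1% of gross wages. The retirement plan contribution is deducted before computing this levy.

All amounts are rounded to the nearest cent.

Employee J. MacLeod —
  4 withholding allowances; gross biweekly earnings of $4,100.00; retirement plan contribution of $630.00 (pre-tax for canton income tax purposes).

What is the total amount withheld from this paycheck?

Canton Income Tax: taxable = $4,100.00 − $630.00 − 4×$410.00 = $1,830.00
  11% × $1,830.00 = $201.30
Training Fund Levy: 1.1% × $3,470.00 = $38.17
Total: $201.30 + $38.17 = $239.47

$239.47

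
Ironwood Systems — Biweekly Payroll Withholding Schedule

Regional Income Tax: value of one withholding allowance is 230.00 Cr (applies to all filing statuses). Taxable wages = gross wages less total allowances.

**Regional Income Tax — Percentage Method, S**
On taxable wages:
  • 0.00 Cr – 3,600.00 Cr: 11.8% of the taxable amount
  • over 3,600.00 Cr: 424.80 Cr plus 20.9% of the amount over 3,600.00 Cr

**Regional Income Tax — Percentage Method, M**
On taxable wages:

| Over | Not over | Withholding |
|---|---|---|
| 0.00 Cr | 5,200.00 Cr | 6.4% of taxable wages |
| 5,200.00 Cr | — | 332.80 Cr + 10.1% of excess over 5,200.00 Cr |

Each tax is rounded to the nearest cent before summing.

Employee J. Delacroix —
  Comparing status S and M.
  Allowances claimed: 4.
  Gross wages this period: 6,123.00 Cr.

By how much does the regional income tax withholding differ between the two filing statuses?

426.73 Cr

Regional Income Tax (S): taxable = 6,123.00 Cr − 4×230.00 Cr = 5,203.00 Cr
  424.80 Cr + 20.9% × (5,203.00 Cr − 3,600.00 Cr) = 424.80 Cr + 20.9% × 1,603.00 Cr = 759.83 Cr
Regional Income Tax (M): taxable = 6,123.00 Cr − 4×230.00 Cr = 5,203.00 Cr
  332.80 Cr + 10.1% × (5,203.00 Cr − 5,200.00 Cr) = 332.80 Cr + 10.1% × 3.00 Cr = 333.10 Cr
Difference: |759.83 Cr − 333.10 Cr| = 426.73 Cr (higher under S)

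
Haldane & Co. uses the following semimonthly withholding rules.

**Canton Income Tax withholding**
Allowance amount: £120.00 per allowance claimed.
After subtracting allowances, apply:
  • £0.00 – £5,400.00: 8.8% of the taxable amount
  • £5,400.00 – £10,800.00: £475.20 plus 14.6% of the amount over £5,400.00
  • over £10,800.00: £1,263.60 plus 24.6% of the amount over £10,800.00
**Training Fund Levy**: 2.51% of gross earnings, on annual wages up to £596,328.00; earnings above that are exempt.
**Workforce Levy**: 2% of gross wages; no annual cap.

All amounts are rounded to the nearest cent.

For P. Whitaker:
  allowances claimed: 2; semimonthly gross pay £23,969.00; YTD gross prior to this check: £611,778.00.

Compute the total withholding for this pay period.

£4,923.51

Canton Income Tax: taxable = £23,969.00 − 2×£120.00 = £23,729.00
  £1,263.60 + 24.6% × (£23,729.00 − £10,800.00) = £1,263.60 + 24.6% × £12,929.00 = £4,444.13
Training Fund Levy: YTD £611,778.00 ≥ cap £596,328.00 → £0.00
Workforce Levy: 2% × £23,969.00 = £479.38
Total: £4,444.13 + £0.00 + £479.38 = £4,923.51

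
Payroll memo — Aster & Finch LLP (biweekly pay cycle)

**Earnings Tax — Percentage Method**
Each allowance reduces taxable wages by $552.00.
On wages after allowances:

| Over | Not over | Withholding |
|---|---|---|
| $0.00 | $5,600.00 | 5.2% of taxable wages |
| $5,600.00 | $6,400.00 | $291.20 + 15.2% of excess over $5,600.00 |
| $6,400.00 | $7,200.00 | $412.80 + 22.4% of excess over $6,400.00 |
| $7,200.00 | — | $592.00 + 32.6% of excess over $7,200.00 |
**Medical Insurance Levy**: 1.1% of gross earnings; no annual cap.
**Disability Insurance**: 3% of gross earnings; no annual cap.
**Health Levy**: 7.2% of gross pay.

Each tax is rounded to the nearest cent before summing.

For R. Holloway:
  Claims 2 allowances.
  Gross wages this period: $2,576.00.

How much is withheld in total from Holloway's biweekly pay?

$367.63

Earnings Tax: taxable = $2,576.00 − 2×$552.00 = $1,472.00
  5.2% × $1,472.00 = $76.54
Medical Insurance Levy: 1.1% × $2,576.00 = $28.34
Disability Insurance: 3% × $2,576.00 = $77.28
Health Levy: 7.2% × $2,576.00 = $185.47
Total: $76.54 + $28.34 + $77.28 + $185.47 = $367.63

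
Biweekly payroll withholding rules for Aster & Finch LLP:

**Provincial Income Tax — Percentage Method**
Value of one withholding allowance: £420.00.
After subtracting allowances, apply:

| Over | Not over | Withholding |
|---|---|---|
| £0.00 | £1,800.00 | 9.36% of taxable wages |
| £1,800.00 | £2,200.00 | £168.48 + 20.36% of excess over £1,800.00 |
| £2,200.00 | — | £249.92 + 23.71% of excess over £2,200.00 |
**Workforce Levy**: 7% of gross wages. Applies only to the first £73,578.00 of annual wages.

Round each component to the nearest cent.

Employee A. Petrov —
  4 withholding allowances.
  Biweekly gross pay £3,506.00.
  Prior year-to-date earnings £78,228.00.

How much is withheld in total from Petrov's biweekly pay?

£173.77

Provincial Income Tax: taxable = £3,506.00 − 4×£420.00 = £1,826.00
  £168.48 + 20.36% × (£1,826.00 − £1,800.00) = £168.48 + 20.36% × £26.00 = £173.77
Workforce Levy: YTD £78,228.00 ≥ cap £73,578.00 → £0.00
Total: £173.77 + £0.00 = £173.77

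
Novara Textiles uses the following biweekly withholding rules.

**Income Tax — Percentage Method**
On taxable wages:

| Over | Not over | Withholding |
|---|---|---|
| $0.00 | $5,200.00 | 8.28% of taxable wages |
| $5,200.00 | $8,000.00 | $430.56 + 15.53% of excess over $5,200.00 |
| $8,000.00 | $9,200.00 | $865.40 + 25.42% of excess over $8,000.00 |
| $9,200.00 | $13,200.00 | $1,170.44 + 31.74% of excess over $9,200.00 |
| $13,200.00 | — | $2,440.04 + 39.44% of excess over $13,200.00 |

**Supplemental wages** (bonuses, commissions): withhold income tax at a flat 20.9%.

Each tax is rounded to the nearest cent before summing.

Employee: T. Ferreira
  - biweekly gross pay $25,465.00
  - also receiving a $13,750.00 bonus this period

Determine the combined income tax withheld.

$10,151.11

Income Tax: taxable = $25,465.00
  $2,440.04 + 39.44% × ($25,465.00 − $13,200.00) = $2,440.04 + 39.44% × $12,265.00 = $7,277.36
Supplemental (20.9% flat on bonus): 20.9% × $13,750.00 = $2,873.75
Total income tax: $7,277.36 + $2,873.75 = $10,151.11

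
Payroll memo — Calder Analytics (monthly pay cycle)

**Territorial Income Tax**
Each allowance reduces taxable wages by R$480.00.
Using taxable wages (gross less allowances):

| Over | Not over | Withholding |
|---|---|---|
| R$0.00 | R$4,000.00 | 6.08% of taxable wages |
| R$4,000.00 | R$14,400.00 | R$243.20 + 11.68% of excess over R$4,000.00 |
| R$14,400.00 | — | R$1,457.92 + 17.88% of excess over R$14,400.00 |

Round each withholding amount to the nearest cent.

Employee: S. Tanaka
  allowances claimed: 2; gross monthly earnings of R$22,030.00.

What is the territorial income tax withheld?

Territorial Income Tax: taxable = R$22,030.00 − 2×R$480.00 = R$21,070.00
  R$1,457.92 + 17.88% × (R$21,070.00 − R$14,400.00) = R$1,457.92 + 17.88% × R$6,670.00 = R$2,650.52

R$2,650.52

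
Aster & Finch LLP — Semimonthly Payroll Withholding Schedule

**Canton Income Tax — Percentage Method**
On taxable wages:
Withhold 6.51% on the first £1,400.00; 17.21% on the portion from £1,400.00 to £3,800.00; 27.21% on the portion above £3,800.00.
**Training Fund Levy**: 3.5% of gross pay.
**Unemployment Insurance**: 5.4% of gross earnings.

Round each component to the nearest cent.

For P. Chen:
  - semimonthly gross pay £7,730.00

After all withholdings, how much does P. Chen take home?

Canton Income Tax: taxable = £7,730.00
  £504.18 + 27.21% × (£7,730.00 − £3,800.00) = £504.18 + 27.21% × £3,930.00 = £1,573.53
Training Fund Levy: 3.5% × £7,730.00 = £270.55
Unemployment Insurance: 5.4% × £7,730.00 = £417.42
Total withheld: £1,573.53 + £270.55 + £417.42 = £2,261.50
Net pay: £7,730.00 − £2,261.50 = £5,468.50

£5,468.50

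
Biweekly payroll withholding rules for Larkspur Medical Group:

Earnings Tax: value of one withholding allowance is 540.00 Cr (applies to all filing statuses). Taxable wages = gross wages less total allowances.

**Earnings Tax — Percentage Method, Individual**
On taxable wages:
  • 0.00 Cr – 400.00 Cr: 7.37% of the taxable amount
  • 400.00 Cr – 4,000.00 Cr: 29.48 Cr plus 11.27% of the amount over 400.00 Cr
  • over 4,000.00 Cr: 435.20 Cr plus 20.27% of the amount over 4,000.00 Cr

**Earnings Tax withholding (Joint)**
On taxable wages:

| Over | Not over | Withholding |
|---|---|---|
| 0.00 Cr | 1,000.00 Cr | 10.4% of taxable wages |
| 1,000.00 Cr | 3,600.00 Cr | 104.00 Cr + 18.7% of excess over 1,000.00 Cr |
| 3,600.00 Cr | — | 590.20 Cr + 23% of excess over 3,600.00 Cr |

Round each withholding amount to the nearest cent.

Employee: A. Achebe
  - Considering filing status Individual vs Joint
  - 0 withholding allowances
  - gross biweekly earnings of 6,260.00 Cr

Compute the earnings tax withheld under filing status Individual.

Earnings Tax (Individual): taxable = 6,260.00 Cr
  435.20 Cr + 20.27% × (6,260.00 Cr − 4,000.00 Cr) = 435.20 Cr + 20.27% × 2,260.00 Cr = 893.30 Cr

893.30 Cr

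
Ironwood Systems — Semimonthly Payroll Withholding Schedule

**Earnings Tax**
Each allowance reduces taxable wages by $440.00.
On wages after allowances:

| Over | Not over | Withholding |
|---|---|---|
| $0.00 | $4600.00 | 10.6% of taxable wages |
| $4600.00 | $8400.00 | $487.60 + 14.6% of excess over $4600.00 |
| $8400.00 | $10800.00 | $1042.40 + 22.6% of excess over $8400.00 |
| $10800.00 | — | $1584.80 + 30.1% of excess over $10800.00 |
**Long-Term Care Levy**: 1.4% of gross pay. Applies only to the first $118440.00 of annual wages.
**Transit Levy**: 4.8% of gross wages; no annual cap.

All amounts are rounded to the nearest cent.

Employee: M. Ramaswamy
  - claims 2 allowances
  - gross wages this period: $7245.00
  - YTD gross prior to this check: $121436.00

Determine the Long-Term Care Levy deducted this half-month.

$0.00

Long-Term Care Levy: YTD $121436.00 ≥ cap $118440.00 → $0.00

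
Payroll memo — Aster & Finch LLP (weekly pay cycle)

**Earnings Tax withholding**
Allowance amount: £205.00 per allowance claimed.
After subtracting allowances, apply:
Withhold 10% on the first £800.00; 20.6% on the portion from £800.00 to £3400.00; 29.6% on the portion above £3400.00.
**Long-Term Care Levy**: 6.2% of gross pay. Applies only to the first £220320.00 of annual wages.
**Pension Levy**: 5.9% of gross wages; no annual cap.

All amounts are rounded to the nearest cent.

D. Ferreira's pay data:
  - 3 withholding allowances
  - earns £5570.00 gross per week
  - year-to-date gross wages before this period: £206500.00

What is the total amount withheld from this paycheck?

£1749.85

Earnings Tax: taxable = £5570.00 − 3×£205.00 = £4955.00
  £615.60 + 29.6% × (£4955.00 − £3400.00) = £615.60 + 29.6% × £1555.00 = £1075.88
Long-Term Care Levy: 6.2% × £5570.00 = £345.34
Pension Levy: 5.9% × £5570.00 = £328.63
Total: £1075.88 + £345.34 + £328.63 = £1749.85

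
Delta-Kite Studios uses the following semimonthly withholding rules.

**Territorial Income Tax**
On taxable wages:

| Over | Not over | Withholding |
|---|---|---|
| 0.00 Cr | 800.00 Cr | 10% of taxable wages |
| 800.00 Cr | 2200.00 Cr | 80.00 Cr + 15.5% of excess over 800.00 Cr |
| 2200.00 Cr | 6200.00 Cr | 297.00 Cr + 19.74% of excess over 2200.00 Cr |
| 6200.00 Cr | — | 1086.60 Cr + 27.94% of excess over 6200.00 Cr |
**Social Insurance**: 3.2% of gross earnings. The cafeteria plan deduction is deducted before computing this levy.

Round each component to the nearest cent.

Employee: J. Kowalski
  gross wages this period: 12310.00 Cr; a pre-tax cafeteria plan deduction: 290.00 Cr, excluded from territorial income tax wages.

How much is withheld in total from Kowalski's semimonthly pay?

Territorial Income Tax: taxable = 12310.00 Cr − 290.00 Cr = 12020.00 Cr
  1086.60 Cr + 27.94% × (12020.00 Cr − 6200.00 Cr) = 1086.60 Cr + 27.94% × 5820.00 Cr = 2712.71 Cr
Social Insurance: 3.2% × 12020.00 Cr = 384.64 Cr
Total: 2712.71 Cr + 384.64 Cr = 3097.35 Cr

3097.35 Cr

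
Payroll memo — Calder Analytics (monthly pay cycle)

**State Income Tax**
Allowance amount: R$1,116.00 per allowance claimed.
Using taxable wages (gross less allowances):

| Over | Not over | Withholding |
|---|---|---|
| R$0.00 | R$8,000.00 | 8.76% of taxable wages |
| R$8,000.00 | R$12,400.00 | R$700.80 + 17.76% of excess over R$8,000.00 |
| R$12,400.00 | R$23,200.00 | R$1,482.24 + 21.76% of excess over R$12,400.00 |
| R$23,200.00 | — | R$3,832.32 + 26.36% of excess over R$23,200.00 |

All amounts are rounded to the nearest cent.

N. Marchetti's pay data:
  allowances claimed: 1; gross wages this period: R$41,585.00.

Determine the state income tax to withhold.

R$8,384.43

State Income Tax: taxable = R$41,585.00 − 1×R$1,116.00 = R$40,469.00
  R$3,832.32 + 26.36% × (R$40,469.00 − R$23,200.00) = R$3,832.32 + 26.36% × R$17,269.00 = R$8,384.43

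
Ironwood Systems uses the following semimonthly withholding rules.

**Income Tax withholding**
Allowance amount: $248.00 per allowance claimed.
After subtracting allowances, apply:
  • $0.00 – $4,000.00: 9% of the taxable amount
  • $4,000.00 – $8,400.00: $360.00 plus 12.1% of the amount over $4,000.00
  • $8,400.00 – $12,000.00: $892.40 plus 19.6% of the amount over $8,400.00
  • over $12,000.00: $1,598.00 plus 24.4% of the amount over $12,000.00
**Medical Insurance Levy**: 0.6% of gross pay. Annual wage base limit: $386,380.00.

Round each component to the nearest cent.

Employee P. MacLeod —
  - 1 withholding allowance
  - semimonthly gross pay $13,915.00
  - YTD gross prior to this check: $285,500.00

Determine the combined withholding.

Income Tax: taxable = $13,915.00 − 1×$248.00 = $13,667.00
  $1,598.00 + 24.4% × ($13,667.00 − $12,000.00) = $1,598.00 + 24.4% × $1,667.00 = $2,004.75
Medical Insurance Levy: 0.6% × $13,915.00 = $83.49
Total: $2,004.75 + $83.49 = $2,088.24

$2,088.24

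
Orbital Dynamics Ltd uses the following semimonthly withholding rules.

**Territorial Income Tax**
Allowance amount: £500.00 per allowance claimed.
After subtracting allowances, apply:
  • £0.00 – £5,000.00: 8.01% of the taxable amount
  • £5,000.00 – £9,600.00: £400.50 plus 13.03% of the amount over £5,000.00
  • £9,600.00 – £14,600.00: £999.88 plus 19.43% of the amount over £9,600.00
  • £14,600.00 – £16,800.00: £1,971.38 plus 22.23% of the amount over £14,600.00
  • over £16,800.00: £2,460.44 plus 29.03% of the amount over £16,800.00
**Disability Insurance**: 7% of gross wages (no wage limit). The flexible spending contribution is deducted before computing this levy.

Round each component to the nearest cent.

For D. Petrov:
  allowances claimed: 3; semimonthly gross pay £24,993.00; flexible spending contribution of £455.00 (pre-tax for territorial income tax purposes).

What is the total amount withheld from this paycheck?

Territorial Income Tax: taxable = £24,993.00 − £455.00 − 3×£500.00 = £23,038.00
  £2,460.44 + 29.03% × (£23,038.00 − £16,800.00) = £2,460.44 + 29.03% × £6,238.00 = £4,271.33
Disability Insurance: 7% × £24,538.00 = £1,717.66
Total: £4,271.33 + £1,717.66 = £5,988.99

£5,988.99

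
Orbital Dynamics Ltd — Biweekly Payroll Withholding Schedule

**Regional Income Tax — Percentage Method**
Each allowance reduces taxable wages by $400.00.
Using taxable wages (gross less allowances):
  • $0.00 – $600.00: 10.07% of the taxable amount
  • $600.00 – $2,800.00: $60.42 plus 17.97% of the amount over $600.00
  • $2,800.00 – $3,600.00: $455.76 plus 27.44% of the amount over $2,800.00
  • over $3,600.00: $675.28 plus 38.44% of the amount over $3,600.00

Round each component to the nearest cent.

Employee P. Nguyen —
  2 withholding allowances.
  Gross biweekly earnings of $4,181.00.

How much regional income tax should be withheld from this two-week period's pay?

$615.19

Regional Income Tax: taxable = $4,181.00 − 2×$400.00 = $3,381.00
  $455.76 + 27.44% × ($3,381.00 − $2,800.00) = $455.76 + 27.44% × $581.00 = $615.19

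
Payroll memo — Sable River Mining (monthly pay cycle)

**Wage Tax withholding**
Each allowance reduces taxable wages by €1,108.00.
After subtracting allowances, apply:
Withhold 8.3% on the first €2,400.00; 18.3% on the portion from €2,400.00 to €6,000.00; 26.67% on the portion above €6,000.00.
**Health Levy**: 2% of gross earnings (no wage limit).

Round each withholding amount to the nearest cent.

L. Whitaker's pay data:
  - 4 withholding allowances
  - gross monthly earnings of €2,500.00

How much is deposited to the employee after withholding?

€2,450.00

Wage Tax: taxable = €2,500.00 − 4×€1,108.00 = €-1,932.00
  Taxable ≤ 0 → €0.00
Health Levy: 2% × €2,500.00 = €50.00
Total withheld: €0.00 + €50.00 = €50.00
Net pay: €2,500.00 − €50.00 = €2,450.00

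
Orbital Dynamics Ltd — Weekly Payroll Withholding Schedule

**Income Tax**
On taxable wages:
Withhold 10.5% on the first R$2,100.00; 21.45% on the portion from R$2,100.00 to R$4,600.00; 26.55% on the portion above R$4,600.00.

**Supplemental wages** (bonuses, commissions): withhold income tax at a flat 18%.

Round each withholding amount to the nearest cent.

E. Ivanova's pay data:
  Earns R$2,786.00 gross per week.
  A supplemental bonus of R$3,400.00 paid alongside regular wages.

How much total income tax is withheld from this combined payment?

Income Tax: taxable = R$2,786.00
  R$220.50 + 21.45% × (R$2,786.00 − R$2,100.00) = R$220.50 + 21.45% × R$686.00 = R$367.65
Supplemental (18% flat on bonus): 18% × R$3,400.00 = R$612.00
Total income tax: R$367.65 + R$612.00 = R$979.65

R$979.65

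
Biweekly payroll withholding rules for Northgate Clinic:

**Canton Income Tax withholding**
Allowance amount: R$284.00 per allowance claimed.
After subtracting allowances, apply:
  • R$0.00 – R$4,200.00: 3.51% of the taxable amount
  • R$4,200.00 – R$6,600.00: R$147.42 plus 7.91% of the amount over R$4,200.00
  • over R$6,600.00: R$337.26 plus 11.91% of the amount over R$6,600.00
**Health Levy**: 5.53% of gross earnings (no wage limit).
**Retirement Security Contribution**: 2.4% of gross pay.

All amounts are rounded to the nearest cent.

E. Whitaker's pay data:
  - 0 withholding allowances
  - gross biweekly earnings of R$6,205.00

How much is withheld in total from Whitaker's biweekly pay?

Canton Income Tax: taxable = R$6,205.00
  R$147.42 + 7.91% × (R$6,205.00 − R$4,200.00) = R$147.42 + 7.91% × R$2,005.00 = R$306.02
Health Levy: 5.53% × R$6,205.00 = R$343.14
Retirement Security Contribution: 2.4% × R$6,205.00 = R$148.92
Total: R$306.02 + R$343.14 + R$148.92 = R$798.08

R$798.08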